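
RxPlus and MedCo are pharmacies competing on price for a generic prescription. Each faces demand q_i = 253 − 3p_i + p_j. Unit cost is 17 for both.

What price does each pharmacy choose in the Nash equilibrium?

60.8

RxPlus's profit: π = (p_{RxPlus} − 17)(253 − 3p_{RxPlus} + p_{MedCo}).
∂π/∂p_{RxPlus} = 304 − 6p_{RxPlus} + p_{MedCo} = 0 ⇒ p_{RxPlus} = 152/3 + (1/6)p_{MedCo}.
The game is symmetric, so in equilibrium p_{MedCo} = p_{RxPlus}: the reaction function gives (5/6)p_{RxPlus} = 152/3, hence p_{RxPlus} = 60.8.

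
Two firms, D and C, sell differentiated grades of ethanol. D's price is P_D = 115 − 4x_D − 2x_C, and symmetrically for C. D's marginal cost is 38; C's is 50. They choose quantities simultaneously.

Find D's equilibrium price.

Firm D's profit: π = x_D(115 − 4x_D − 2x_C) − 38x_D.
∂π/∂x_D = 77 − 8x_D − 2x_C = 0 ⇒ x_D = 9.625 − 0.25x_C.
Similarly x_C = 8.125 − 0.25x_D.
Solving the two reaction functions simultaneously: (1 − (−0.25)(−0.25))x_D = 9.625 − 0.25·8.125, so 0.9375x_D = 243/32 and x_D = 8.1.
Then x_C = 8.125 − 0.25·8.1 = 6.1.
P_D = 115 − 4·8.1 − 2·6.1 = 70.4.

70.4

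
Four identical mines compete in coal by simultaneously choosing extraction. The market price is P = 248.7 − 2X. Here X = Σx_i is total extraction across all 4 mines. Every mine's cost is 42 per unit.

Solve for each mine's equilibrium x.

A representative mine's profit is π_i = x_i(248.7 − 2X) − 42x_i, with X = x_i + Σ_{j≠i} x_j.
First-order condition: 206.7 − 4x_i − 2Σ_{j≠i} x_j = 0.
Imposing symmetry (x_j = x for all j) turns Σ_{j≠i} x_j into 3x, so 206.7 = 10x and x = 20.67.

20.67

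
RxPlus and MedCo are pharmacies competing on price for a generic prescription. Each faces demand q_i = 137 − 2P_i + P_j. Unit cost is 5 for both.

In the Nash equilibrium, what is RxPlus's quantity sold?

88

RxPlus's profit: π = (P_{RxPlus} − 5)(137 − 2P_{RxPlus} + P_{MedCo}).
∂π/∂P_{RxPlus} = 147 − 4P_{RxPlus} + P_{MedCo} = 0 ⇒ P_{RxPlus} = 36.75 + 0.25P_{MedCo}.
By symmetry P_{MedCo} = P_{RxPlus}; substituting into the reaction function, 0.75P_{RxPlus} = 36.75 and P_{RxPlus} = 49.
q_{RxPlus} = 137 − 2·49 + 49 = 88.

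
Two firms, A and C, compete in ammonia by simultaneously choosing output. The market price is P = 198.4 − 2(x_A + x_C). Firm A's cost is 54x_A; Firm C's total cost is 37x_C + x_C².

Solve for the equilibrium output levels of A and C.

27.18, 17.84

Firm A's profit: π = x_A(198.4 − 2(x_A + x_C)) − 54x_A.
∂π/∂x_A = 144.4 − 4x_A − 2x_C = 0, so x_A = 36.1 − 0.5x_C.
For C: ∂π/∂x_C = 161.4 − 6x_C − 2x_A = 0 ⇒ x_C = 26.9 − (1/3)x_A.
Solving the two reaction functions simultaneously: (1 − (−0.5)(−1/3))x_A = 36.1 − 0.5·26.9, so (5/6)x_A = 22.65 and x_A = 27.18.
Then x_C = 26.9 − (1/3)·27.18 = 17.84.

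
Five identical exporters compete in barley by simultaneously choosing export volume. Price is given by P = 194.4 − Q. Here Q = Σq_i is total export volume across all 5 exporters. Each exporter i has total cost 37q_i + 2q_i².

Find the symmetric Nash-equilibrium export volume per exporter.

A representative exporter's profit is π_i = q_i(194.4 − Q) − 37q_i − 2q_i², with Q = q_i + Σ_{j≠i} q_j.
First-order condition: 157.4 − 6q_i − Σ_{j≠i} q_j = 0.
In a symmetric equilibrium every exporter chooses the same q, so Σ_{j≠i} q_j = 4q. The condition becomes 157.4 − 10q = 0, giving q = 157.4/10 = 15.74.

15.74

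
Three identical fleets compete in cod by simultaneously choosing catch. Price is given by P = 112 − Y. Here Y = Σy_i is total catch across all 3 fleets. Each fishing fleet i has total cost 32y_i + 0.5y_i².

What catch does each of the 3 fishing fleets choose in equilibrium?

16

A representative fishing fleet's profit is π_i = y_i(112 − Y) − 32y_i − 0.5y_i², with Y = y_i + Σ_{j≠i} y_j.
First-order condition: 80 − 3y_i − Σ_{j≠i} y_j = 0.
Imposing symmetry (y_j = y for all j) turns Σ_{j≠i} y_j into 2y, so 80 = 5y and y = 16.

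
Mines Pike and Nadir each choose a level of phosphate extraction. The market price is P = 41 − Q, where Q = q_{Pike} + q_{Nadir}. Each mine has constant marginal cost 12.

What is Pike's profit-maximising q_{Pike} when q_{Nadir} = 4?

12.5

Mine Pike's profit: π = q_{Pike}(41 − (q_{Pike} + q_{Nadir})) − 12q_{Pike}.
∂π/∂q_{Pike} = 29 − 2q_{Pike} − q_{Nadir} = 0, so q_{Pike} = 14.5 − 0.5q_{Nadir}.
At q_{Nadir} = 4: q_{Pike} = 14.5 − 0.5·4 = 12.5.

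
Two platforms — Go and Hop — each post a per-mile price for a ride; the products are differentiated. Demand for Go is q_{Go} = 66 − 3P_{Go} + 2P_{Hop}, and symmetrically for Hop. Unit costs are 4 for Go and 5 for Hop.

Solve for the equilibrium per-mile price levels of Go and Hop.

Go's profit: π = (P_{Go} − 4)(66 − 3P_{Go} + 2P_{Hop}).
∂π/∂P_{Go} = 78 − 6P_{Go} + 2P_{Hop} = 0 ⇒ P_{Go} = 13 + (1/3)P_{Hop}.
Similarly P_{Hop} = 13.5 + (1/3)P_{Go}.
Substituting the second reaction function into the first: P_{Go} = 13 + (1/3)(13.5 + (1/3)P_{Go}), which gives (8/9)P_{Go} = 17.5 ⇒ P_{Go} = 19.6875.
Then P_{Hop} = 13.5 + (1/3)·19.6875 = 20.0625.

19.6875, 20.0625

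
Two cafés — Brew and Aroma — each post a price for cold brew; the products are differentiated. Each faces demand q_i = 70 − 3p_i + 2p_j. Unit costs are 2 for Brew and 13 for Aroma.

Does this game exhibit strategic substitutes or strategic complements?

strategic complements

Brew's profit: π = (p_{Brew} − 2)(70 − 3p_{Brew} + 2p_{Aroma}).
∂π/∂p_{Brew} = 76 − 6p_{Brew} + 2p_{Aroma} = 0 ⇒ p_{Brew} = 38/3 + (1/3)p_{Aroma}.
The best-response slope dp_{Brew}/dp_{Aroma} = 1/3 > 0: the reaction function is upward-sloping, so the choices are strategic complements.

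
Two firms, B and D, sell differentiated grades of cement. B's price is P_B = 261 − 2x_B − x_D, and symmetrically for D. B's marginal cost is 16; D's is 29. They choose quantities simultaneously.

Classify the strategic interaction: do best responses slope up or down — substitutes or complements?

Firm B's profit: π = x_B(261 − 2x_B − x_D) − 16x_B.
∂π/∂x_B = 245 − 4x_B − x_D = 0 ⇒ x_B = 61.25 − 0.25x_D.
The best-response slope dx_B/dx_D = −0.25 < 0: the reaction function is downward-sloping, so the choices are strategic substitutes.

strategic substitutes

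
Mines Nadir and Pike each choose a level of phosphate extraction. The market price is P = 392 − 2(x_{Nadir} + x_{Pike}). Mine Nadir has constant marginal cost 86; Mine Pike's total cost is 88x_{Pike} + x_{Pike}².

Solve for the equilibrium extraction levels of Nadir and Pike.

61.4, 30.2

Mine Nadir's profit: π = x_{Nadir}(392 − 2(x_{Nadir} + x_{Pike})) − 86x_{Nadir}.
∂π/∂x_{Nadir} = 306 − 4x_{Nadir} − 2x_{Pike} = 0, so x_{Nadir} = 76.5 − 0.5x_{Pike}.
For Pike: ∂π/∂x_{Pike} = 304 − 6x_{Pike} − 2x_{Nadir} = 0 ⇒ x_{Pike} = 152/3 − (1/3)x_{Nadir}.
Solving the two reaction functions simultaneously: (1 − (−0.5)(−1/3))x_{Nadir} = 76.5 − 0.5·(152/3), so (5/6)x_{Nadir} = 307/6 and x_{Nadir} = 61.4.
Then x_{Pike} = 152/3 − (1/3)·61.4 = 30.2.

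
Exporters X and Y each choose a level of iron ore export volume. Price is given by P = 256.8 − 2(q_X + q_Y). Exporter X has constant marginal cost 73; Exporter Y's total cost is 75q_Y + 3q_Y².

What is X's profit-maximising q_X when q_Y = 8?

Exporter X's profit: π = q_X(256.8 − 2(q_X + q_Y)) − 73q_X.
∂π/∂q_X = 183.8 − 4q_X − 2q_Y = 0, so q_X = 45.95 − 0.5q_Y.
At q_Y = 8: q_X = 45.95 − 0.5·8 = 41.95.

41.95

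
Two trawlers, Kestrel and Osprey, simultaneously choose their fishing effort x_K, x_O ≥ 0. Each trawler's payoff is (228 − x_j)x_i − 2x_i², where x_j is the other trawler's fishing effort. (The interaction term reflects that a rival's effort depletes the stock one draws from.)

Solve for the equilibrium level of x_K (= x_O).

Kestrel's payoff is (228 − x_O)x_K − 2x_K².
∂π/∂x_K = 228 − x_O − 4x_K = 0, so x_K = 57 − 0.25x_O.
By symmetry x_O = x_K; substituting into the reaction function, 1.25x_K = 57 and x_K = 45.6.

45.6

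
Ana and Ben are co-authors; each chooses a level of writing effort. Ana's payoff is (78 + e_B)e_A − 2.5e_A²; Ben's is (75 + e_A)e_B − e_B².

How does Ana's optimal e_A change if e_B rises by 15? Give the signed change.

Expanding Ana's payoff: 78e_A + e_Be_A − 2.5e_A².
∂π/∂e_A = 78 + e_B − 5e_A = 0, so e_A = 15.6 + 0.2e_B.
The reaction-function slope is 0.2, so a 15-unit rise in e_B moves e_A by 0.2 × 15 = 3. Ana's best response rises — the actions are strategic complements.

3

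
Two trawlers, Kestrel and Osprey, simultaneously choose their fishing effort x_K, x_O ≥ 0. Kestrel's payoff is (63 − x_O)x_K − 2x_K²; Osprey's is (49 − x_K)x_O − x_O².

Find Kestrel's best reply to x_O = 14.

Expanding Kestrel's payoff: 63x_K − x_Ox_K − 2x_K².
∂π/∂x_K = 63 − x_O − 4x_K = 0, so x_K = 15.75 − 0.25x_O.
At x_O = 14: x_K = 15.75 − 0.25·14 = 12.25.

12.25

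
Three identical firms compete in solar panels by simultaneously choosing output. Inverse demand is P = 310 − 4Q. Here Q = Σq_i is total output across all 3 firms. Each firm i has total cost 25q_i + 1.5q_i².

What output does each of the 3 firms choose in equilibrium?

15

A representative firm's profit is π_i = q_i(310 − 4Q) − 25q_i − 1.5q_i², with Q = q_i + Σ_{j≠i} q_j.
First-order condition: 285 − 11q_i − 4Σ_{j≠i} q_j = 0.
In a symmetric equilibrium every firm chooses the same q, so Σ_{j≠i} q_j = 2q. The condition becomes 285 − 19q = 0, giving q = 285/19 = 15.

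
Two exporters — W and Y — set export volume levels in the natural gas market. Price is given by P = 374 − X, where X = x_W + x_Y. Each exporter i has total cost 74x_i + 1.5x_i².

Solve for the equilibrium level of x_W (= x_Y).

Exporter W's profit: π = x_W(374 − (x_W + x_Y)) − 74x_W − 1.5x_W².
∂π/∂x_W = 300 − 5x_W − x_Y = 0, so x_W = 60 − 0.2x_Y.
By symmetry x_Y = x_W; substituting into the reaction function, 1.2x_W = 60 and x_W = 50.

50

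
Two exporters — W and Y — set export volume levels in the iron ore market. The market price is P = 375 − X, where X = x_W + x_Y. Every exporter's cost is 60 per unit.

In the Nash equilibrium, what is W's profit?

11025

Exporter W's profit: π = x_W(375 − (x_W + x_Y)) − 60x_W.
∂π/∂x_W = 315 − 2x_W − x_Y = 0, so x_W = 157.5 − 0.5x_Y.
Setting x_W = x_Y in the reaction function: x_W = 157.5 − 0.5x_W, so x_W = 157.5 / 1.5 = 105.
Price P = 375 − 210 = 165.
W's profit: (165 − 60)·105 = 11025.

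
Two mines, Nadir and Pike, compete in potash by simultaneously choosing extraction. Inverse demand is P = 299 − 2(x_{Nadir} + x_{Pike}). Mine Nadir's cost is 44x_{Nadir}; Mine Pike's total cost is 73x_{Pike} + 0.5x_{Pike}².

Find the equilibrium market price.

146.875

Mine Nadir's profit: π = x_{Nadir}(299 − 2(x_{Nadir} + x_{Pike})) − 44x_{Nadir}.
∂π/∂x_{Nadir} = 255 − 4x_{Nadir} − 2x_{Pike} = 0, so x_{Nadir} = 63.75 − 0.5x_{Pike}.
For Pike: ∂π/∂x_{Pike} = 226 − 5x_{Pike} − 2x_{Nadir} = 0 ⇒ x_{Pike} = 45.2 − 0.4x_{Nadir}.
Plugging x_{Pike} into Nadir's best response: x_{Nadir} = 63.75 − 0.5(45.2 − 0.4x_{Nadir}) ⇒ 0.8x_{Nadir} = 41.15, so x_{Nadir} = 51.4375.
Then x_{Pike} = 45.2 − 0.4·51.4375 = 24.625.
Equilibrium price: P = 299 − 2·76.0625 = 146.875.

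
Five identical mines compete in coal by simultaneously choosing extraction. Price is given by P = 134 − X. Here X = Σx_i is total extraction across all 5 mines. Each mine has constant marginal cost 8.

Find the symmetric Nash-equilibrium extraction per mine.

A representative mine's profit is π_i = x_i(134 − X) − 8x_i, with X = x_i + Σ_{j≠i} x_j.
First-order condition: 126 − 2x_i − Σ_{j≠i} x_j = 0.
With identical mines, set every x_j = x: then 126 − 2x − 4x = 0, i.e. x = 126/6 = 21.

21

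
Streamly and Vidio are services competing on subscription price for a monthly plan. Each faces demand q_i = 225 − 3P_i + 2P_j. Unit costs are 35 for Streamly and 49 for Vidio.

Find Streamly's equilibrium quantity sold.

Streamly's profit: π = (P_{Streamly} − 35)(225 − 3P_{Streamly} + 2P_{Vidio}).
∂π/∂P_{Streamly} = 330 − 6P_{Streamly} + 2P_{Vidio} = 0 ⇒ P_{Streamly} = 55 + (1/3)P_{Vidio}.
Similarly P_{Vidio} = 62 + (1/3)P_{Streamly}.
Substituting the second reaction function into the first: P_{Streamly} = 55 + (1/3)(62 + (1/3)P_{Streamly}), which gives (8/9)P_{Streamly} = 227/3 ⇒ P_{Streamly} = 85.125.
Then P_{Vidio} = 62 + (1/3)·85.125 = 90.375.
q_{Streamly} = 225 − 3·85.125 + 2·90.375 = 150.375.

150.375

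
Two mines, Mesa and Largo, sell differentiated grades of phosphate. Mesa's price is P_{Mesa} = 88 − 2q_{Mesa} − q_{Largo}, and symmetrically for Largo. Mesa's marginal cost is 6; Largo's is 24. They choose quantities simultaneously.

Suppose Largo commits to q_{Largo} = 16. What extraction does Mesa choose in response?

16.5

Mine Mesa's profit: π = q_{Mesa}(88 − 2q_{Mesa} − q_{Largo}) − 6q_{Mesa}.
∂π/∂q_{Mesa} = 82 − 4q_{Mesa} − q_{Largo} = 0 ⇒ q_{Mesa} = 20.5 − 0.25q_{Largo}.
At q_{Largo} = 16: q_{Mesa} = 20.5 − 0.25·16 = 16.5.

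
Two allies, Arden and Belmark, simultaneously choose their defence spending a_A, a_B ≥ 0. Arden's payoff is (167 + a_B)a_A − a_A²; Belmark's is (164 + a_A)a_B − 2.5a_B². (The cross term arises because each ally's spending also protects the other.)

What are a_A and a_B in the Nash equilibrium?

111, 55

Expanding Arden's payoff: 167a_A + a_Ba_A − a_A².
∂π/∂a_A = 167 + a_B − 2a_A = 0, so a_A = 83.5 + 0.5a_B.
Likewise for Belmark: a_B = 32.8 + 0.2a_A.
Substituting the second reaction function into the first: a_A = 83.5 + 0.5(32.8 + 0.2a_A), which gives 0.9a_A = 99.9 ⇒ a_A = 111.
Then a_B = 32.8 + 0.2·111 = 55.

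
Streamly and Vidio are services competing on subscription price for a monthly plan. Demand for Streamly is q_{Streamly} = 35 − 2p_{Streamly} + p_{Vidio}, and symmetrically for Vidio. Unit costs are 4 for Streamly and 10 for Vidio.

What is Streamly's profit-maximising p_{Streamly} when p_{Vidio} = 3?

Streamly's profit: π = (p_{Streamly} − 4)(35 − 2p_{Streamly} + p_{Vidio}).
∂π/∂p_{Streamly} = 43 − 4p_{Streamly} + p_{Vidio} = 0 ⇒ p_{Streamly} = 10.75 + 0.25p_{Vidio}.
At p_{Vidio} = 3: p_{Streamly} = 10.75 + 0.25·3 = 11.5.

11.5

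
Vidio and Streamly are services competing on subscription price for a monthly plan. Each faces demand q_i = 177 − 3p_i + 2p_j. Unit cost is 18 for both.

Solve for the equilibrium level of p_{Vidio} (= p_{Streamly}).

Vidio's profit: π = (p_{Vidio} − 18)(177 − 3p_{Vidio} + 2p_{Streamly}).
∂π/∂p_{Vidio} = 231 − 6p_{Vidio} + 2p_{Streamly} = 0 ⇒ p_{Vidio} = 38.5 + (1/3)p_{Streamly}.
The game is symmetric, so in equilibrium p_{Streamly} = p_{Vidio}: the reaction function gives (2/3)p_{Vidio} = 38.5, hence p_{Vidio} = 57.75.

57.75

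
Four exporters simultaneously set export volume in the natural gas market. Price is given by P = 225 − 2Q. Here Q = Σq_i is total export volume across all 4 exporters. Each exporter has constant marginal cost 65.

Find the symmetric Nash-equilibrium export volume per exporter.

A representative exporter's profit is π_i = q_i(225 − 2Q) − 65q_i, with Q = q_i + Σ_{j≠i} q_j.
First-order condition: 160 − 4q_i − 2Σ_{j≠i} q_j = 0.
Imposing symmetry (q_j = q for all j) turns Σ_{j≠i} q_j into 3q, so 160 = 10q and q = 16.

16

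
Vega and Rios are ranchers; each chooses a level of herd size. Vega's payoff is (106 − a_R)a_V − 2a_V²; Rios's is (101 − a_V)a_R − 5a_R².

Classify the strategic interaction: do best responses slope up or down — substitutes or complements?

Expanding Vega's payoff: 106a_V − a_Ra_V − 2a_V².
∂π/∂a_V = 106 − a_R − 4a_V = 0, so a_V = 26.5 − 0.25a_R.
The best-response slope da_V/da_R = −0.25 < 0: the reaction function is downward-sloping, so the choices are strategic substitutes.

strategic substitutes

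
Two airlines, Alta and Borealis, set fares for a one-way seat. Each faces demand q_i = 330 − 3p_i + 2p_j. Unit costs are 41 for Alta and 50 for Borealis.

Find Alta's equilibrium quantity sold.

Alta's profit: π = (p_{Alta} − 41)(330 − 3p_{Alta} + 2p_{Borealis}).
∂π/∂p_{Alta} = 453 − 6p_{Alta} + 2p_{Borealis} = 0 ⇒ p_{Alta} = 75.5 + (1/3)p_{Borealis}.
Similarly p_{Borealis} = 80 + (1/3)p_{Alta}.
Plugging p_{Borealis} into Alta's best response: p_{Alta} = 75.5 + (1/3)(80 + (1/3)p_{Alta}) ⇒ (8/9)p_{Alta} = 613/6, so p_{Alta} = 114.9375.
Then p_{Borealis} = 80 + (1/3)·114.9375 = 118.3125.
q_{Alta} = 330 − 3·114.9375 + 2·118.3125 = 221.8125.

221.8125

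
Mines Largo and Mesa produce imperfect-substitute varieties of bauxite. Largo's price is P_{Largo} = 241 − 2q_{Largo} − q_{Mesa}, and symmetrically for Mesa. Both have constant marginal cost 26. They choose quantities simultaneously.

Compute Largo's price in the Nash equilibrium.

112

Mine Largo's profit: π = q_{Largo}(241 − 2q_{Largo} − q_{Mesa}) − 26q_{Largo}.
∂π/∂q_{Largo} = 215 − 4q_{Largo} − q_{Mesa} = 0 ⇒ q_{Largo} = 53.75 − 0.25q_{Mesa}.
Setting q_{Largo} = q_{Mesa} in the reaction function: q_{Largo} = 53.75 − 0.25q_{Largo}, so q_{Largo} = 53.75 / 1.25 = 43.
P_{Largo} = 241 − 2·43 − 43 = 112.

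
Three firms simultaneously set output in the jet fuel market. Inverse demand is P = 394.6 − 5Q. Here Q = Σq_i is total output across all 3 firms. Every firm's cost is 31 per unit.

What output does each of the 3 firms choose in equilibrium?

A representative firm's profit is π_i = q_i(394.6 − 5Q) − 31q_i, with Q = q_i + Σ_{j≠i} q_j.
First-order condition: 363.6 − 10q_i − 5Σ_{j≠i} q_j = 0.
In a symmetric equilibrium every firm chooses the same q, so Σ_{j≠i} q_j = 2q. The condition becomes 363.6 − 20q = 0, giving q = 363.6/20 = 18.18.

18.18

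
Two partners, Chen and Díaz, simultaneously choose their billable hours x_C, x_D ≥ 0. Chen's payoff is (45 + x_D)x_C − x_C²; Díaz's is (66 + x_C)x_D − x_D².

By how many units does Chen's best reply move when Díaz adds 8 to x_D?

4

Expanding Chen's payoff: 45x_C + x_Dx_C − x_C².
∂π/∂x_C = 45 + x_D − 2x_C = 0, so x_C = 22.5 + 0.5x_D.
The reaction-function slope is 0.5, so an 8-unit rise in x_D moves x_C by 0.5 × 8 = 4. Chen's best response rises — the actions are strategic complements.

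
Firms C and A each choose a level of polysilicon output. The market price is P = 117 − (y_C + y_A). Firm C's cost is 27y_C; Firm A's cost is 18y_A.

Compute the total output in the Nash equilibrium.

63

Firm C's profit: π = y_C(117 − (y_C + y_A)) − 27y_C.
∂π/∂y_C = 90 − 2y_C − y_A = 0, so y_C = 45 − 0.5y_A.
By the same steps for A: y_A = 49.5 − 0.5y_C.
Plugging y_A into C's best response: y_C = 45 − 0.5(49.5 − 0.5y_C) ⇒ 0.75y_C = 20.25, so y_C = 27.
Then y_A = 49.5 − 0.5·27 = 36.
Total output: 27 + 36 = 63.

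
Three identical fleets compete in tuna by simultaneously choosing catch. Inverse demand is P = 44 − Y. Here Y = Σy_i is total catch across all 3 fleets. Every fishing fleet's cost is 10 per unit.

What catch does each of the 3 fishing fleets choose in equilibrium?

A representative fishing fleet's profit is π_i = y_i(44 − Y) − 10y_i, with Y = y_i + Σ_{j≠i} y_j.
First-order condition: 34 − 2y_i − Σ_{j≠i} y_j = 0.
In a symmetric equilibrium every fishing fleet chooses the same y, so Σ_{j≠i} y_j = 2y. The condition becomes 34 − 4y = 0, giving y = 34/4 = 8.5.

8.5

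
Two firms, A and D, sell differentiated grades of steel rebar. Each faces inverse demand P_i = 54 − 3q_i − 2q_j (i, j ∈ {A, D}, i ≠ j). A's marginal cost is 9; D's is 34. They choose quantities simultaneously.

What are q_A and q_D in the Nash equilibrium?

7.1875, 0.9375

Firm A's profit: π = q_A(54 − 3q_A − 2q_D) − 9q_A.
∂π/∂q_A = 45 − 6q_A − 2q_D = 0 ⇒ q_A = 7.5 − (1/3)q_D.
Similarly q_D = 10/3 − (1/3)q_A.
Plugging q_D into A's best response: q_A = 7.5 − (1/3)(10/3 − (1/3)q_A) ⇒ (8/9)q_A = 115/18, so q_A = 7.1875.
Then q_D = 10/3 − (1/3)·7.1875 = 0.9375.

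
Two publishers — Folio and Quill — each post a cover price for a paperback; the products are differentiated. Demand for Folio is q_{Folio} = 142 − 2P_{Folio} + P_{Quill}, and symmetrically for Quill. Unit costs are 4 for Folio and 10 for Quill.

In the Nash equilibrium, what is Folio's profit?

4380.48

Folio's profit: π = (P_{Folio} − 4)(142 − 2P_{Folio} + P_{Quill}).
∂π/∂P_{Folio} = 150 − 4P_{Folio} + P_{Quill} = 0 ⇒ P_{Folio} = 37.5 + 0.25P_{Quill}.
Similarly P_{Quill} = 40.5 + 0.25P_{Folio}.
Plugging P_{Quill} into Folio's best response: P_{Folio} = 37.5 + 0.25(40.5 + 0.25P_{Folio}) ⇒ 0.9375P_{Folio} = 47.625, so P_{Folio} = 50.8.
Then P_{Quill} = 40.5 + 0.25·50.8 = 53.2.
q_{Folio} = 142 − 2·50.8 + 53.2 = 93.6.
Profit = (50.8 − 4)·93.6 = 4380.48.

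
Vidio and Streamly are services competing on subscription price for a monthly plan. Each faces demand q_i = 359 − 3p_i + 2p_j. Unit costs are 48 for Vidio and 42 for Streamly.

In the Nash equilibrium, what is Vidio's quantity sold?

229.875

Vidio's profit: π = (p_{Vidio} − 48)(359 − 3p_{Vidio} + 2p_{Streamly}).
∂π/∂p_{Vidio} = 503 − 6p_{Vidio} + 2p_{Streamly} = 0 ⇒ p_{Vidio} = 503/6 + (1/3)p_{Streamly}.
Similarly p_{Streamly} = 485/6 + (1/3)p_{Vidio}.
Solving the two reaction functions simultaneously: (1 − (1/3)(1/3))p_{Vidio} = 503/6 + (1/3)·(485/6), so (8/9)p_{Vidio} = 997/9 and p_{Vidio} = 124.625.
Then p_{Streamly} = 485/6 + (1/3)·124.625 = 122.375.
q_{Vidio} = 359 − 3·124.625 + 2·122.375 = 229.875.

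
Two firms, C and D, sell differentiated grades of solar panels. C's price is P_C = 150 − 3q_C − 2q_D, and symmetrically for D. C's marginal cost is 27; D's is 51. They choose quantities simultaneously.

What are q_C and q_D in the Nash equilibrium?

Firm C's profit: π = q_C(150 − 3q_C − 2q_D) − 27q_C.
∂π/∂q_C = 123 − 6q_C − 2q_D = 0 ⇒ q_C = 20.5 − (1/3)q_D.
Similarly q_D = 16.5 − (1/3)q_C.
Plugging q_D into C's best response: q_C = 20.5 − (1/3)(16.5 − (1/3)q_C) ⇒ (8/9)q_C = 15, so q_C = 16.875.
Then q_D = 16.5 − (1/3)·16.875 = 10.875.

16.875, 10.875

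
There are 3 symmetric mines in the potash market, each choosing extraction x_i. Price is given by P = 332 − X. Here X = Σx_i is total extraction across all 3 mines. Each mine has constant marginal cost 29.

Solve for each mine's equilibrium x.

75.75

A representative mine's profit is π_i = x_i(332 − X) − 29x_i, with X = x_i + Σ_{j≠i} x_j.
First-order condition: 303 − 2x_i − Σ_{j≠i} x_j = 0.
With identical mines, set every x_j = x: then 303 − 2x − 2x = 0, i.e. x = 303/4 = 75.75.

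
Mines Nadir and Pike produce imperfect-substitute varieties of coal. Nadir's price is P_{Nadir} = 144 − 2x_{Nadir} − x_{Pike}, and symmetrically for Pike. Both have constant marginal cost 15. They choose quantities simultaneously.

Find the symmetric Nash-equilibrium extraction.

Mine Nadir's profit: π = x_{Nadir}(144 − 2x_{Nadir} − x_{Pike}) − 15x_{Nadir}.
∂π/∂x_{Nadir} = 129 − 4x_{Nadir} − x_{Pike} = 0 ⇒ x_{Nadir} = 32.25 − 0.25x_{Pike}.
The game is symmetric, so in equilibrium x_{Pike} = x_{Nadir}: the reaction function gives 1.25x_{Nadir} = 32.25, hence x_{Nadir} = 25.8.

25.8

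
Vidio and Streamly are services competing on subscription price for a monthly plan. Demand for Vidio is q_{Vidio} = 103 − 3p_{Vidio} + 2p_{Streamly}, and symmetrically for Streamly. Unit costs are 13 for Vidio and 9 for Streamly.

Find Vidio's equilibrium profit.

1419.1875

Vidio's profit: π = (p_{Vidio} − 13)(103 − 3p_{Vidio} + 2p_{Streamly}).
∂π/∂p_{Vidio} = 142 − 6p_{Vidio} + 2p_{Streamly} = 0 ⇒ p_{Vidio} = 71/3 + (1/3)p_{Streamly}.
Similarly p_{Streamly} = 65/3 + (1/3)p_{Vidio}.
Solving the two reaction functions simultaneously: (1 − (1/3)(1/3))p_{Vidio} = 71/3 + (1/3)·(65/3), so (8/9)p_{Vidio} = 278/9 and p_{Vidio} = 34.75.
Then p_{Streamly} = 65/3 + (1/3)·34.75 = 33.25.
q_{Vidio} = 103 − 3·34.75 + 2·33.25 = 65.25.
Profit = (34.75 − 13)·65.25 = 1419.1875.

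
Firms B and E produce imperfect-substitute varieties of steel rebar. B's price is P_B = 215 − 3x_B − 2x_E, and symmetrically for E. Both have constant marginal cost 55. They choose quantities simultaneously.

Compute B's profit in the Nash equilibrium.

Firm B's profit: π = x_B(215 − 3x_B − 2x_E) − 55x_B.
∂π/∂x_B = 160 − 6x_B − 2x_E = 0 ⇒ x_B = 80/3 − (1/3)x_E.
By symmetry x_E = x_B; substituting into the reaction function, (4/3)x_B = 80/3 and x_B = 20.
P_B = 215 − 3·20 − 2·20 = 115.
Profit = (115 − 55)·20 = 1200.

1200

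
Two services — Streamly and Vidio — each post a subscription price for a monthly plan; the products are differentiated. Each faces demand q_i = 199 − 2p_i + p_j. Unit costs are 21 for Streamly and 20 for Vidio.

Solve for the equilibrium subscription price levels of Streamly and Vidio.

Streamly's profit: π = (p_{Streamly} − 21)(199 − 2p_{Streamly} + p_{Vidio}).
∂π/∂p_{Streamly} = 241 − 4p_{Streamly} + p_{Vidio} = 0 ⇒ p_{Streamly} = 60.25 + 0.25p_{Vidio}.
Similarly p_{Vidio} = 59.75 + 0.25p_{Streamly}.
Substituting the second reaction function into the first: p_{Streamly} = 60.25 + 0.25(59.75 + 0.25p_{Streamly}), which gives 0.9375p_{Streamly} = 75.1875 ⇒ p_{Streamly} = 80.2.
Then p_{Vidio} = 59.75 + 0.25·80.2 = 79.8.

80.2, 79.8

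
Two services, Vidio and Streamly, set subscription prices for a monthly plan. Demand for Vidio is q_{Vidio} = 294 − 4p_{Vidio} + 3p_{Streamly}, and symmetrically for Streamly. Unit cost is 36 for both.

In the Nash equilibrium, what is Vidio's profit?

Vidio's profit: π = (p_{Vidio} − 36)(294 − 4p_{Vidio} + 3p_{Streamly}).
∂π/∂p_{Vidio} = 438 − 8p_{Vidio} + 3p_{Streamly} = 0 ⇒ p_{Vidio} = 54.75 + 0.375p_{Streamly}.
By symmetry p_{Streamly} = p_{Vidio}; substituting into the reaction function, 0.625p_{Vidio} = 54.75 and p_{Vidio} = 87.6.
q_{Vidio} = 294 − 4·87.6 + 3·87.6 = 206.4.
Profit = (87.6 − 36)·206.4 = 10650.24.

10650.24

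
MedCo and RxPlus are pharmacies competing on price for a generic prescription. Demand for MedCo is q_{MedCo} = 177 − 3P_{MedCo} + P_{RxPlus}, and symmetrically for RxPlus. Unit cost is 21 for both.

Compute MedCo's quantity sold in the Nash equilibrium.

MedCo's profit: π = (P_{MedCo} − 21)(177 − 3P_{MedCo} + P_{RxPlus}).
∂π/∂P_{MedCo} = 240 − 6P_{MedCo} + P_{RxPlus} = 0 ⇒ P_{MedCo} = 40 + (1/6)P_{RxPlus}.
By symmetry P_{RxPlus} = P_{MedCo}; substituting into the reaction function, (5/6)P_{MedCo} = 40 and P_{MedCo} = 48.
q_{MedCo} = 177 − 3·48 + 48 = 81.

81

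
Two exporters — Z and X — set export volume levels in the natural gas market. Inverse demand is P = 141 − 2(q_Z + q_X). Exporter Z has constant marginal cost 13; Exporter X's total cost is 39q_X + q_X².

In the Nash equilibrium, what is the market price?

69.4

Exporter Z's profit: π = q_Z(141 − 2(q_Z + q_X)) − 13q_Z.
∂π/∂q_Z = 128 − 4q_Z − 2q_X = 0, so q_Z = 32 − 0.5q_X.
For X: ∂π/∂q_X = 102 − 6q_X − 2q_Z = 0 ⇒ q_X = 17 − (1/3)q_Z.
Substituting the second reaction function into the first: q_Z = 32 − 0.5(17 − (1/3)q_Z), which gives (5/6)q_Z = 23.5 ⇒ q_Z = 28.2.
Then q_X = 17 − (1/3)·28.2 = 7.6.
Equilibrium price: P = 141 − 2·35.8 = 69.4.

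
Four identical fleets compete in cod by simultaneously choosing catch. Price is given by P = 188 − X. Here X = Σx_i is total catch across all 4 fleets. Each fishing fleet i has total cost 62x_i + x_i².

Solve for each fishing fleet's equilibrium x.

A representative fishing fleet's profit is π_i = x_i(188 − X) − 62x_i − x_i², with X = x_i + Σ_{j≠i} x_j.
First-order condition: 126 − 4x_i − Σ_{j≠i} x_j = 0.
In a symmetric equilibrium every fishing fleet chooses the same x, so Σ_{j≠i} x_j = 3x. The condition becomes 126 − 7x = 0, giving x = 126/7 = 18.

18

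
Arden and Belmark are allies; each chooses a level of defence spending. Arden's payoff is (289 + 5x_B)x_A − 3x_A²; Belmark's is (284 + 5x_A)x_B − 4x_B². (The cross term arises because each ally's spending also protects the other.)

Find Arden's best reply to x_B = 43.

Expanding Arden's payoff: 289x_A + 5x_Bx_A − 3x_A².
∂π/∂x_A = 289 + 5x_B − 6x_A = 0, so x_A = 289/6 + (5/6)x_B.
At x_B = 43: x_A = 289/6 + (5/6)·43 = 84.

84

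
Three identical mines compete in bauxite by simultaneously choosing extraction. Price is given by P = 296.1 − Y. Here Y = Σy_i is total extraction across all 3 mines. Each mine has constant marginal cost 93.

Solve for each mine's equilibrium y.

50.775

A representative mine's profit is π_i = y_i(296.1 − Y) − 93y_i, with Y = y_i + Σ_{j≠i} y_j.
First-order condition: 203.1 − 2y_i − Σ_{j≠i} y_j = 0.
With identical mines, set every y_j = y: then 203.1 − 2y − 2y = 0, i.e. y = 203.1/4 = 50.775.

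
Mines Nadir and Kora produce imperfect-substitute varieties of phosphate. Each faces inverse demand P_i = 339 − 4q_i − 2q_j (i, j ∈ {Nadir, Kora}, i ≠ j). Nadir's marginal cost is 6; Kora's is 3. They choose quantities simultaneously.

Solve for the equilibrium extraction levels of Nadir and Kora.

33.2, 33.7

Mine Nadir's profit: π = q_{Nadir}(339 − 4q_{Nadir} − 2q_{Kora}) − 6q_{Nadir}.
∂π/∂q_{Nadir} = 333 − 8q_{Nadir} − 2q_{Kora} = 0 ⇒ q_{Nadir} = 41.625 − 0.25q_{Kora}.
Similarly q_{Kora} = 42 − 0.25q_{Nadir}.
Plugging q_{Kora} into Nadir's best response: q_{Nadir} = 41.625 − 0.25(42 − 0.25q_{Nadir}) ⇒ 0.9375q_{Nadir} = 31.125, so q_{Nadir} = 33.2.
Then q_{Kora} = 42 − 0.25·33.2 = 33.7.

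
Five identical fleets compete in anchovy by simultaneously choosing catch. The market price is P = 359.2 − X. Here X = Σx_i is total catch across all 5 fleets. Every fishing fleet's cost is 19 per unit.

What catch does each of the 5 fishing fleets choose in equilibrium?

56.7

A representative fishing fleet's profit is π_i = x_i(359.2 − X) − 19x_i, with X = x_i + Σ_{j≠i} x_j.
First-order condition: 340.2 − 2x_i − Σ_{j≠i} x_j = 0.
With identical fishing fleets, set every x_j = x: then 340.2 − 2x − 4x = 0, i.e. x = 340.2/6 = 56.7.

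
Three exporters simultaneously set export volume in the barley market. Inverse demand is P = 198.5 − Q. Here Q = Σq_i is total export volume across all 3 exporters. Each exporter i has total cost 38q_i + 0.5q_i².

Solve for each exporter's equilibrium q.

32.1

A representative exporter's profit is π_i = q_i(198.5 − Q) − 38q_i − 0.5q_i², with Q = q_i + Σ_{j≠i} q_j.
First-order condition: 160.5 − 3q_i − Σ_{j≠i} q_j = 0.
Imposing symmetry (q_j = q for all j) turns Σ_{j≠i} q_j into 2q, so 160.5 = 5q and q = 32.1.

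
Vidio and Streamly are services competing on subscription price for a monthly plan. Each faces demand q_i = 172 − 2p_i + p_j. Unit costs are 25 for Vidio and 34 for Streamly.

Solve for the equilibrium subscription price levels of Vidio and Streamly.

Vidio's profit: π = (p_{Vidio} − 25)(172 − 2p_{Vidio} + p_{Streamly}).
∂π/∂p_{Vidio} = 222 − 4p_{Vidio} + p_{Streamly} = 0 ⇒ p_{Vidio} = 55.5 + 0.25p_{Streamly}.
Similarly p_{Streamly} = 60 + 0.25p_{Vidio}.
Solving the two reaction functions simultaneously: (1 − (0.25)(0.25))p_{Vidio} = 55.5 + 0.25·60, so 0.9375p_{Vidio} = 70.5 and p_{Vidio} = 75.2.
Then p_{Streamly} = 60 + 0.25·75.2 = 78.8.

75.2, 78.8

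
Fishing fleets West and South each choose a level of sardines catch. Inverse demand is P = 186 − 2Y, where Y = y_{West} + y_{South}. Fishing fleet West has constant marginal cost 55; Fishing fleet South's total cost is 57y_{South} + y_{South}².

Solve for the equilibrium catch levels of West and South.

Fishing fleet West's profit: π = y_{West}(186 − 2(y_{West} + y_{South})) − 55y_{West}.
∂π/∂y_{West} = 131 − 4y_{West} − 2y_{South} = 0, so y_{West} = 32.75 − 0.5y_{South}.
For South: ∂π/∂y_{South} = 129 − 6y_{South} − 2y_{West} = 0 ⇒ y_{South} = 21.5 − (1/3)y_{West}.
Substituting the second reaction function into the first: y_{West} = 32.75 − 0.5(21.5 − (1/3)y_{West}), which gives (5/6)y_{West} = 22 ⇒ y_{West} = 26.4.
Then y_{South} = 21.5 − (1/3)·26.4 = 12.7.

26.4, 12.7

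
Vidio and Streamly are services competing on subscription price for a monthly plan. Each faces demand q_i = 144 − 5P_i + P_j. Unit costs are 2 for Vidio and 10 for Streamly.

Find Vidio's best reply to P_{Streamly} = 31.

Vidio's profit: π = (P_{Vidio} − 2)(144 − 5P_{Vidio} + P_{Streamly}).
∂π/∂P_{Vidio} = 154 − 10P_{Vidio} + P_{Streamly} = 0 ⇒ P_{Vidio} = 15.4 + 0.1P_{Streamly}.
At P_{Streamly} = 31: P_{Vidio} = 15.4 + 0.1·31 = 18.5.

18.5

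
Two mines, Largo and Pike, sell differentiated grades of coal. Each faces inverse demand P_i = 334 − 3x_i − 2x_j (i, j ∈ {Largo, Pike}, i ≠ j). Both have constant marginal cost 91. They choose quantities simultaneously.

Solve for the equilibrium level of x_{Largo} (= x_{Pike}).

30.375

Mine Largo's profit: π = x_{Largo}(334 − 3x_{Largo} − 2x_{Pike}) − 91x_{Largo}.
∂π/∂x_{Largo} = 243 − 6x_{Largo} − 2x_{Pike} = 0 ⇒ x_{Largo} = 40.5 − (1/3)x_{Pike}.
The game is symmetric, so in equilibrium x_{Pike} = x_{Largo}: the reaction function gives (4/3)x_{Largo} = 40.5, hence x_{Largo} = 30.375.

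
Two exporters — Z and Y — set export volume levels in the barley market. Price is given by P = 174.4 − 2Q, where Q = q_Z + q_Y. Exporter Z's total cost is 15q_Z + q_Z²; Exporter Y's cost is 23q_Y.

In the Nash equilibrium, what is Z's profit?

840.6828

Exporter Z's profit: π = q_Z(174.4 − 2(q_Z + q_Y)) − 15q_Z − q_Z².
∂π/∂q_Z = 159.4 − 6q_Z − 2q_Y = 0, so q_Z = 797/30 − (1/3)q_Y.
For Y: ∂π/∂q_Y = 151.4 − 4q_Y − 2q_Z = 0 ⇒ q_Y = 37.85 − 0.5q_Z.
Solving the two reaction functions simultaneously: (1 − (−1/3)(−0.5))q_Z = 797/30 − (1/3)·37.85, so (5/6)q_Z = 13.95 and q_Z = 16.74.
Then q_Y = 37.85 − 0.5·16.74 = 29.48.
Price P = 174.4 − 2·46.22 = 81.96.
Z's profit: (81.96 − 15)·16.74 − (16.74)² = 840.6828.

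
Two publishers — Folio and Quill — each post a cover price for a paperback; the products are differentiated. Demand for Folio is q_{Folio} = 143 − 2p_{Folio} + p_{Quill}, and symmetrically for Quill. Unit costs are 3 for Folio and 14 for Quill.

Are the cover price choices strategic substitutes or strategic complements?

strategic complements

Folio's profit: π = (p_{Folio} − 3)(143 − 2p_{Folio} + p_{Quill}).
∂π/∂p_{Folio} = 149 − 4p_{Folio} + p_{Quill} = 0 ⇒ p_{Folio} = 37.25 + 0.25p_{Quill}.
The best-response slope dp_{Folio}/dp_{Quill} = 0.25 > 0: the reaction function is upward-sloping, so the choices are strategic complements.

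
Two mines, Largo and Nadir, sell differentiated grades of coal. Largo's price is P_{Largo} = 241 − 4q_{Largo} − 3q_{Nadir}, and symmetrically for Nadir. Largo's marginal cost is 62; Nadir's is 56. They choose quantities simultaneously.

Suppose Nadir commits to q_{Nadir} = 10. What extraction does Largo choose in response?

Mine Largo's profit: π = q_{Largo}(241 − 4q_{Largo} − 3q_{Nadir}) − 62q_{Largo}.
∂π/∂q_{Largo} = 179 − 8q_{Largo} − 3q_{Nadir} = 0 ⇒ q_{Largo} = 22.375 − 0.375q_{Nadir}.
At q_{Nadir} = 10: q_{Largo} = 22.375 − 0.375·10 = 18.625.

18.625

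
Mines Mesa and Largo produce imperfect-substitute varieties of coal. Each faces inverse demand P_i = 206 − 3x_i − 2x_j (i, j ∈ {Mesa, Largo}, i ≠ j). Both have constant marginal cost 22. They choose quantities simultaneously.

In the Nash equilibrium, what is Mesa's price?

Mine Mesa's profit: π = x_{Mesa}(206 − 3x_{Mesa} − 2x_{Largo}) − 22x_{Mesa}.
∂π/∂x_{Mesa} = 184 − 6x_{Mesa} − 2x_{Largo} = 0 ⇒ x_{Mesa} = 92/3 − (1/3)x_{Largo}.
By symmetry x_{Largo} = x_{Mesa}; substituting into the reaction function, (4/3)x_{Mesa} = 92/3 and x_{Mesa} = 23.
P_{Mesa} = 206 − 3·23 − 2·23 = 91.

91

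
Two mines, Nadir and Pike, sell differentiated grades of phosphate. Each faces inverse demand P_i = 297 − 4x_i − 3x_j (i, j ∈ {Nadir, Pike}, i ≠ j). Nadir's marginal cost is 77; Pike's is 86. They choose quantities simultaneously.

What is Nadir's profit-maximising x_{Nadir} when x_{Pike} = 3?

Mine Nadir's profit: π = x_{Nadir}(297 − 4x_{Nadir} − 3x_{Pike}) − 77x_{Nadir}.
∂π/∂x_{Nadir} = 220 − 8x_{Nadir} − 3x_{Pike} = 0 ⇒ x_{Nadir} = 27.5 − 0.375x_{Pike}.
At x_{Pike} = 3: x_{Nadir} = 27.5 − 0.375·3 = 26.375.

26.375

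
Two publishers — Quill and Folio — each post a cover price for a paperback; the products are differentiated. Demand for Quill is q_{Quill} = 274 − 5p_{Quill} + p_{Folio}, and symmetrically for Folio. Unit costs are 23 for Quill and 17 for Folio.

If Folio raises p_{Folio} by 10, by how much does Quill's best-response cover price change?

Quill's profit: π = (p_{Quill} − 23)(274 − 5p_{Quill} + p_{Folio}).
∂π/∂p_{Quill} = 389 − 10p_{Quill} + p_{Folio} = 0 ⇒ p_{Quill} = 38.9 + 0.1p_{Folio}.
The reaction-function slope is 0.1, so a 10-unit rise in p_{Folio} moves p_{Quill} by 0.1 × 10 = 1. Quill's best response rises — the actions are strategic complements.

1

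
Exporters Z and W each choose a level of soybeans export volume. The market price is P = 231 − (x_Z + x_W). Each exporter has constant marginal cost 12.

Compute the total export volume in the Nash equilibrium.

Exporter Z's profit: π = x_Z(231 − (x_Z + x_W)) − 12x_Z.
∂π/∂x_Z = 219 − 2x_Z − x_W = 0, so x_Z = 109.5 − 0.5x_W.
The game is symmetric, so in equilibrium x_W = x_Z: the reaction function gives 1.5x_Z = 109.5, hence x_Z = 73.
Total export volume: 73 + 73 = 146.

146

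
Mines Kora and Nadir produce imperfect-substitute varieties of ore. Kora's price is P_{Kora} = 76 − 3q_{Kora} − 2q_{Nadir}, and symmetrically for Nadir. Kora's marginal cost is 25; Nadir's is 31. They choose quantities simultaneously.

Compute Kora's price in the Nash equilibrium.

45.25

Mine Kora's profit: π = q_{Kora}(76 − 3q_{Kora} − 2q_{Nadir}) − 25q_{Kora}.
∂π/∂q_{Kora} = 51 − 6q_{Kora} − 2q_{Nadir} = 0 ⇒ q_{Kora} = 8.5 − (1/3)q_{Nadir}.
Similarly q_{Nadir} = 7.5 − (1/3)q_{Kora}.
Substituting the second reaction function into the first: q_{Kora} = 8.5 − (1/3)(7.5 − (1/3)q_{Kora}), which gives (8/9)q_{Kora} = 6 ⇒ q_{Kora} = 6.75.
Then q_{Nadir} = 7.5 − (1/3)·6.75 = 5.25.
P_{Kora} = 76 − 3·6.75 − 2·5.25 = 45.25.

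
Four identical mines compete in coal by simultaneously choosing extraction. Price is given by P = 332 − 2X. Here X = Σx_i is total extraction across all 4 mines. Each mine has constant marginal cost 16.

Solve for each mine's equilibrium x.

A representative mine's profit is π_i = x_i(332 − 2X) − 16x_i, with X = x_i + Σ_{j≠i} x_j.
First-order condition: 316 − 4x_i − 2Σ_{j≠i} x_j = 0.
With identical mines, set every x_j = x: then 316 − 4x − 6x = 0, i.e. x = 316/10 = 31.6.

31.6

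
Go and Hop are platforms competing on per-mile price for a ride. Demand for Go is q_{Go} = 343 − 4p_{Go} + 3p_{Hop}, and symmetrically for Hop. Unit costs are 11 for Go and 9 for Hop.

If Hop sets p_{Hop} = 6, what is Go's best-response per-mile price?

50.625

Go's profit: π = (p_{Go} − 11)(343 − 4p_{Go} + 3p_{Hop}).
∂π/∂p_{Go} = 387 − 8p_{Go} + 3p_{Hop} = 0 ⇒ p_{Go} = 48.375 + 0.375p_{Hop}.
At p_{Hop} = 6: p_{Go} = 48.375 + 0.375·6 = 50.625.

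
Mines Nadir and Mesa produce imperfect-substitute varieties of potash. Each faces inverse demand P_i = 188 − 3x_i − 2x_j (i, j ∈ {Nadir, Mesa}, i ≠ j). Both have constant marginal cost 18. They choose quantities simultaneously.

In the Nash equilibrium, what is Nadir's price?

Mine Nadir's profit: π = x_{Nadir}(188 − 3x_{Nadir} − 2x_{Mesa}) − 18x_{Nadir}.
∂π/∂x_{Nadir} = 170 − 6x_{Nadir} − 2x_{Mesa} = 0 ⇒ x_{Nadir} = 85/3 − (1/3)x_{Mesa}.
The game is symmetric, so in equilibrium x_{Mesa} = x_{Nadir}: the reaction function gives (4/3)x_{Nadir} = 85/3, hence x_{Nadir} = 21.25.
P_{Nadir} = 188 − 3·21.25 − 2·21.25 = 81.75.

81.75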